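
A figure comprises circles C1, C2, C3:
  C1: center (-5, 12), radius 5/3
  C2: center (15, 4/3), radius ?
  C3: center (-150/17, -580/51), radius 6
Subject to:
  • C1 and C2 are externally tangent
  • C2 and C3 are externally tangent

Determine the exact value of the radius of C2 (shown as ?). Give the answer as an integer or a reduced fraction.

1. [ext C1·C2]  r_C2² + (10/3)r_C2 − 511 = 0  ⇒  r_C2 = 21 (r>0 drops 1)
2. [ext C2·C3]  r_C2² + 12r_C2 − 693 = 0  ⇒  r_C2 = 21 (r>0 drops 1)

21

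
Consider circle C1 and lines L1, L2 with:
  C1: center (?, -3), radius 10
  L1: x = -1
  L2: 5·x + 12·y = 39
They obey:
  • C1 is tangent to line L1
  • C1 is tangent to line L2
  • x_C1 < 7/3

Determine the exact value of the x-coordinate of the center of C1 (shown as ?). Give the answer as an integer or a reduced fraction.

-11

1. [C1‖L1]  x_C1² + 2x_C1 − 99 = 0  ⇒  x_C1 = -11 or 9
2. [C1‖L2]  x_C1² − 30x_C1 − 451 = 0  ⇒  x_C1 = -11 or 41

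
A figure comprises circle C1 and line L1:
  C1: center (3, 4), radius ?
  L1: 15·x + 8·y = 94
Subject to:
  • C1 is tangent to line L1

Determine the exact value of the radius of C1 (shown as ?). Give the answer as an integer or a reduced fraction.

1. [C1‖L1]  r_C1² − 1 = 0  ⇒  r_C1 = 1 (r>0 drops 1)

1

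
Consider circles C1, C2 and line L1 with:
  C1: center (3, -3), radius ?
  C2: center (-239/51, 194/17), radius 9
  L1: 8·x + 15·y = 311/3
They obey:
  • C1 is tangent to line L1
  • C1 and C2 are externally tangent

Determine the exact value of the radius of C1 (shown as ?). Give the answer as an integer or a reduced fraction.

1. [C1‖L1]  r_C1² − 484/9 = 0  ⇒  r_C1 = 22/3 (r>0 drops 1)
2. [ext C1·C2]  r_C1² + 18r_C1 − 1672/9 = 0  ⇒  r_C1 = 22/3 (r>0 drops 1)

22/3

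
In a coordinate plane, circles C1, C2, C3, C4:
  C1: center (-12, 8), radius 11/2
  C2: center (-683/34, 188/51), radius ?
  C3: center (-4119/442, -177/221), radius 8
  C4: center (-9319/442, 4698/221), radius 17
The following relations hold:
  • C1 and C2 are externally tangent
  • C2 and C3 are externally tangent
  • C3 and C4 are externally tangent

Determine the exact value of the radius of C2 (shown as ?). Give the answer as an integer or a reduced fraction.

1. [ext C1·C2]  r_C2² + 11r_C2 − 484/9 = 0  ⇒  r_C2 = 11/3 (r>0 drops 1)
2. [ext C2·C3]  r_C2² + 16r_C2 − 649/9 = 0  ⇒  r_C2 = 11/3 (r>0 drops 1)

11/3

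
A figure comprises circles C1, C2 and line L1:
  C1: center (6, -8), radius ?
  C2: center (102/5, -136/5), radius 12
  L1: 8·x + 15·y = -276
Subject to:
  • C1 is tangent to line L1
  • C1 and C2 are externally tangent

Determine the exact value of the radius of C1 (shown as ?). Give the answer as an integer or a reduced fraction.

1. [C1‖L1]  r_C1² − 144 = 0  ⇒  r_C1 = 12 (r>0 drops 1)
2. [ext C1·C2]  r_C1² + 24r_C1 − 432 = 0  ⇒  r_C1 = 12 (r>0 drops 1)

12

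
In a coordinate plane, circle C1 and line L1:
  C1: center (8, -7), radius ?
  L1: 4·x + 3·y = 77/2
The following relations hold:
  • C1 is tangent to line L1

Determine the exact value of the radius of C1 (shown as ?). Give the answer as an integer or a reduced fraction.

1. [C1‖L1]  r_C1² − 121/4 = 0  ⇒  r_C1 = 11/2 (r>0 drops 1)

11/2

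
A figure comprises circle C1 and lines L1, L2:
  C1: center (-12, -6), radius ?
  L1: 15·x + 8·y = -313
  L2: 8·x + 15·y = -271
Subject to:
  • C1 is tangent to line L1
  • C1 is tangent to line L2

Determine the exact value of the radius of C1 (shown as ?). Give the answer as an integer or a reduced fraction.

1. [C1‖L1]  r_C1² − 25 = 0  ⇒  r_C1 = 5 (r>0 drops 1)
2. [C1‖L2]  r_C1² − 25 = 0  ⇒  r_C1 = 5 (r>0 drops 1)

5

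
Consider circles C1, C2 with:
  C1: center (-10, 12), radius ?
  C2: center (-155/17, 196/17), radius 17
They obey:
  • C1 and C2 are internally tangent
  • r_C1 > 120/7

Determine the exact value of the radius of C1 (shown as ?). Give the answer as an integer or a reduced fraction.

18

1. [int C1,C2]  r_C1² − 34r_C1 + 288 = 0  ⇒  r_C1 = 16 or 18
2. given r_C1 > 120/7: keep 18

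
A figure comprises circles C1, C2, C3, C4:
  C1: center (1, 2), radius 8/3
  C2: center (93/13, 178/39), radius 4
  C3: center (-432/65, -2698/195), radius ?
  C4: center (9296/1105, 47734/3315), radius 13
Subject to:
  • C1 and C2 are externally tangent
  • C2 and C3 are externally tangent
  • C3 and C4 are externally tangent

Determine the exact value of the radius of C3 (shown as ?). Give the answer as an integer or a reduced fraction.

1. [ext C2·C3]  r_C3² + 8r_C3 − 513 = 0  ⇒  r_C3 = 19 (r>0 drops 1)
2. [ext C3·C4]  r_C3² + 26r_C3 − 855 = 0  ⇒  r_C3 = 19 (r>0 drops 1)

19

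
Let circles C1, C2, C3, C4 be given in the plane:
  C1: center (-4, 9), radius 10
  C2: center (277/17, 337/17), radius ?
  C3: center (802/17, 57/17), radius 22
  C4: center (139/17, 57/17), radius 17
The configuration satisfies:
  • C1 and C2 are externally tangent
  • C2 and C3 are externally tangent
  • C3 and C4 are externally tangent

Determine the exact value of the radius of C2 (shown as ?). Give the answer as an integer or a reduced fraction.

13

1. [ext C1·C2]  r_C2² + 20r_C2 − 429 = 0  ⇒  r_C2 = 13 (r>0 drops 1)
2. [ext C2·C3]  r_C2² + 44r_C2 − 741 = 0  ⇒  r_C2 = 13 (r>0 drops 1)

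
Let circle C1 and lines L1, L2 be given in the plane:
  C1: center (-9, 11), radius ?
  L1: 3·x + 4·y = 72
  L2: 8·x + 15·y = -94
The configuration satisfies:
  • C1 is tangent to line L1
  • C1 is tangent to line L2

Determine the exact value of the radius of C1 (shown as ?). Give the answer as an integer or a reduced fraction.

11

1. [C1‖L1]  r_C1² − 121 = 0  ⇒  r_C1 = 11 (r>0 drops 1)
2. [C1‖L2]  r_C1² − 121 = 0  ⇒  r_C1 = 11 (r>0 drops 1)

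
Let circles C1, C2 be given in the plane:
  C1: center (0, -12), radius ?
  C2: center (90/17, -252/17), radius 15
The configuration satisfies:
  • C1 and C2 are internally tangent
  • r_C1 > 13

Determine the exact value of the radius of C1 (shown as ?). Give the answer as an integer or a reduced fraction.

21

1. [int C1,C2]  r_C1² − 30r_C1 + 189 = 0  ⇒  r_C1 = 9 or 21
2. given r_C1 > 13: keep 21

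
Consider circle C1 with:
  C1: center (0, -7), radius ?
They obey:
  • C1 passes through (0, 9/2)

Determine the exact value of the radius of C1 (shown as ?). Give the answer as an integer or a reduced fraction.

1. [C1∋P]  r_C1² − 529/4 = 0  ⇒  r_C1 = 23/2 (r>0 drops 1)

23/2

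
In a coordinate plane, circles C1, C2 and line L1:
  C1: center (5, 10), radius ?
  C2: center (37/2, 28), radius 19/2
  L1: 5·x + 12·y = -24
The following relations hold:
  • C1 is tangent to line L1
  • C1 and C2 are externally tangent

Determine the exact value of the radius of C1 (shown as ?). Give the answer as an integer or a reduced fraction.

13

1. [C1‖L1]  r_C1² − 169 = 0  ⇒  r_C1 = 13 (r>0 drops 1)
2. [ext C1·C2]  r_C1² + 19r_C1 − 416 = 0  ⇒  r_C1 = 13 (r>0 drops 1)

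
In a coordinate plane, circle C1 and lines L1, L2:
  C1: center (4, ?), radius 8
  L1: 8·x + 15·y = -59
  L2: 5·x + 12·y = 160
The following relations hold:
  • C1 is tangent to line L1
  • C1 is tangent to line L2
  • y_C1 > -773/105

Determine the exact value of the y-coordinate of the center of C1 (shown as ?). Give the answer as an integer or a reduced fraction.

1. [C1‖L1]  y_C1² + (182/15)y_C1 − 227/5 = 0  ⇒  y_C1 = -227/15 or 3
2. [C1‖L2]  y_C1² − (70/3)y_C1 + 61 = 0  ⇒  y_C1 = 3 or 61/3

3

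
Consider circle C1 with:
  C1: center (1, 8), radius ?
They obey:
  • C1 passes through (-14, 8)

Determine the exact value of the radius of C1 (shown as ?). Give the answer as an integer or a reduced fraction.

15

1. [C1∋P]  r_C1² − 225 = 0  ⇒  r_C1 = 15 (r>0 drops 1)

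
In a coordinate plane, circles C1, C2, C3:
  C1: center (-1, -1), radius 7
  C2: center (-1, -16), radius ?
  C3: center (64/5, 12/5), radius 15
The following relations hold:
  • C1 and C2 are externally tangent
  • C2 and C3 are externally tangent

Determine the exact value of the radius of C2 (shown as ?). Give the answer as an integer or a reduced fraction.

8

1. [ext C1·C2]  r_C2² + 14r_C2 − 176 = 0  ⇒  r_C2 = 8 (r>0 drops 1)
2. [ext C2·C3]  r_C2² + 30r_C2 − 304 = 0  ⇒  r_C2 = 8 (r>0 drops 1)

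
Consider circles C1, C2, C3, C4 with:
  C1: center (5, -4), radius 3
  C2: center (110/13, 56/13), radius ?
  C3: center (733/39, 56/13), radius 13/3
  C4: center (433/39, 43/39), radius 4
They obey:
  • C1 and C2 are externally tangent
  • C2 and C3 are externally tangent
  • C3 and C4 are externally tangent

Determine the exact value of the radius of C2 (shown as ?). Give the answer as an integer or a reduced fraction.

1. [ext C1·C2]  r_C2² + 6r_C2 − 72 = 0  ⇒  r_C2 = 6 (r>0 drops 1)
2. [ext C2·C3]  r_C2² + (26/3)r_C2 − 88 = 0  ⇒  r_C2 = 6 (r>0 drops 1)

6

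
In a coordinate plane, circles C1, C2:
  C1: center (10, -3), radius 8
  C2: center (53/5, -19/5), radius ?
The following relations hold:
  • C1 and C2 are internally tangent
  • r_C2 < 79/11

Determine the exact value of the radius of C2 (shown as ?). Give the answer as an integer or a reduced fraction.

7

1. [int C1,C2]  r_C2² − 16r_C2 + 63 = 0  ⇒  r_C2 = 7 or 9
2. given r_C2 < 79/11: keep 7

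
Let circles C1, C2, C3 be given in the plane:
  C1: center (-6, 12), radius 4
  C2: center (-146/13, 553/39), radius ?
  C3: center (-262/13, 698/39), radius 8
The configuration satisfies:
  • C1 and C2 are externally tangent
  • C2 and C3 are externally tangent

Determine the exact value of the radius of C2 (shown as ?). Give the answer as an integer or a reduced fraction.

5/3

1. [ext C1·C2]  r_C2² + 8r_C2 − 145/9 = 0  ⇒  r_C2 = 5/3 (r>0 drops 1)
2. [ext C2·C3]  r_C2² + 16r_C2 − 265/9 = 0  ⇒  r_C2 = 5/3 (r>0 drops 1)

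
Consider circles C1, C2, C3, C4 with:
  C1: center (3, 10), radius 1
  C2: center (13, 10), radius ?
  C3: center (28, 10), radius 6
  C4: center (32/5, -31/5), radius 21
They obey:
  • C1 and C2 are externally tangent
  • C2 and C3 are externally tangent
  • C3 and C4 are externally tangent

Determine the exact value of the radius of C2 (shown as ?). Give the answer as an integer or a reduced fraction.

1. [ext C1·C2]  r_C2² + 2r_C2 − 99 = 0  ⇒  r_C2 = 9 (r>0 drops 1)
2. [ext C2·C3]  r_C2² + 12r_C2 − 189 = 0  ⇒  r_C2 = 9 (r>0 drops 1)

9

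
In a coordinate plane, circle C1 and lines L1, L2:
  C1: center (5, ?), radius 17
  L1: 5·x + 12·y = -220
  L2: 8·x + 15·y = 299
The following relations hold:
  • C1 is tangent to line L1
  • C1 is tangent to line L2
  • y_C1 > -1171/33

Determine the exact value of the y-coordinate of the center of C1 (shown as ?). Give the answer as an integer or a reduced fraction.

1. [C1‖L1]  y_C1² + (245/6)y_C1 + 233/3 = 0  ⇒  y_C1 = -233/6 or -2
2. [C1‖L2]  y_C1² − (518/15)y_C1 − 1096/15 = 0  ⇒  y_C1 = -2 or 548/15

-2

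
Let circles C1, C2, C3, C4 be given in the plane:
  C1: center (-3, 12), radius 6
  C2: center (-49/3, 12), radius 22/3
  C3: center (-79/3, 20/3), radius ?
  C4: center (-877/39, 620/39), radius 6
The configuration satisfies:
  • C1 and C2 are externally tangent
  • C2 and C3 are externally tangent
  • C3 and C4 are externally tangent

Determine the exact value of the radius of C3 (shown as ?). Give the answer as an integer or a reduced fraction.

4

1. [ext C2·C3]  r_C3² + (44/3)r_C3 − 224/3 = 0  ⇒  r_C3 = 4 (r>0 drops 1)
2. [ext C3·C4]  r_C3² + 12r_C3 − 64 = 0  ⇒  r_C3 = 4 (r>0 drops 1)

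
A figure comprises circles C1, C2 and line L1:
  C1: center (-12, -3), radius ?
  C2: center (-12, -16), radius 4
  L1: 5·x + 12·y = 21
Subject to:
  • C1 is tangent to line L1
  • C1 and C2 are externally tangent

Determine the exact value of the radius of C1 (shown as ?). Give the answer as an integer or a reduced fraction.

9

1. [C1‖L1]  r_C1² − 81 = 0  ⇒  r_C1 = 9 (r>0 drops 1)
2. [ext C1·C2]  r_C1² + 8r_C1 − 153 = 0  ⇒  r_C1 = 9 (r>0 drops 1)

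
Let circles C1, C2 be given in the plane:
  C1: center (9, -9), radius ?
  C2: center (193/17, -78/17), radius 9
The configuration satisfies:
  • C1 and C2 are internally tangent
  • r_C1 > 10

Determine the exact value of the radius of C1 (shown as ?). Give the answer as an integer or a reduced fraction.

14

1. [int C1,C2]  r_C1² − 18r_C1 + 56 = 0  ⇒  r_C1 = 4 or 14
2. given r_C1 > 10: keep 14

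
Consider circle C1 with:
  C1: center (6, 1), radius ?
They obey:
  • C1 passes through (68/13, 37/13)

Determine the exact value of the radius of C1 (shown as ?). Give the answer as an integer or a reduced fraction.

1. [C1∋P]  r_C1² − 4 = 0  ⇒  r_C1 = 2 (r>0 drops 1)

2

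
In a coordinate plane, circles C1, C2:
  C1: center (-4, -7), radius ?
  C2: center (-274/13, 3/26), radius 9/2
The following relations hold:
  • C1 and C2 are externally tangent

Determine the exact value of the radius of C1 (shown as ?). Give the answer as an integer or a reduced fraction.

1. [ext C1·C2]  r_C1² + 9r_C1 − 322 = 0  ⇒  r_C1 = 14 (r>0 drops 1)

14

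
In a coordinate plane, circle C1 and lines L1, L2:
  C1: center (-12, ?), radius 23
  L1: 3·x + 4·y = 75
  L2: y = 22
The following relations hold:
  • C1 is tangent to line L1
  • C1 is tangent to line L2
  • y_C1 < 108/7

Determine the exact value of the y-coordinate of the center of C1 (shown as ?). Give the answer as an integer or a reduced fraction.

-1

1. [C1‖L1]  y_C1² − (111/2)y_C1 − 113/2 = 0  ⇒  y_C1 = -1 or 113/2
2. [C1‖L2]  y_C1² − 44y_C1 − 45 = 0  ⇒  y_C1 = -1 or 45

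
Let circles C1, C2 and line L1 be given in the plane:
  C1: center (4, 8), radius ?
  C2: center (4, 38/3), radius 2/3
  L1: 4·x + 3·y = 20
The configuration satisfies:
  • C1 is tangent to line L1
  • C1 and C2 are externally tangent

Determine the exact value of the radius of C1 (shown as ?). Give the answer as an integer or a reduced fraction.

1. [C1‖L1]  r_C1² − 16 = 0  ⇒  r_C1 = 4 (r>0 drops 1)
2. [ext C1·C2]  r_C1² + (4/3)r_C1 − 64/3 = 0  ⇒  r_C1 = 4 (r>0 drops 1)

4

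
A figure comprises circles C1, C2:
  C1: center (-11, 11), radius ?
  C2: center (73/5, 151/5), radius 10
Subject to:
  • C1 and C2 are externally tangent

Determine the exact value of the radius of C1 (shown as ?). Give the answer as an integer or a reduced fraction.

1. [ext C1·C2]  r_C1² + 20r_C1 − 924 = 0  ⇒  r_C1 = 22 (r>0 drops 1)

22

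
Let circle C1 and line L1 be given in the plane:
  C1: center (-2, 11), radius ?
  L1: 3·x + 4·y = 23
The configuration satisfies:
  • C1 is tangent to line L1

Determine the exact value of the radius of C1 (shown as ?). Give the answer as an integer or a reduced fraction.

3

1. [C1‖L1]  r_C1² − 9 = 0  ⇒  r_C1 = 3 (r>0 drops 1)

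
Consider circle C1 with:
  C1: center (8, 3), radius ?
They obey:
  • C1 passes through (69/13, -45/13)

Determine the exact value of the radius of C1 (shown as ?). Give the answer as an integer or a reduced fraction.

1. [C1∋P]  r_C1² − 49 = 0  ⇒  r_C1 = 7 (r>0 drops 1)

7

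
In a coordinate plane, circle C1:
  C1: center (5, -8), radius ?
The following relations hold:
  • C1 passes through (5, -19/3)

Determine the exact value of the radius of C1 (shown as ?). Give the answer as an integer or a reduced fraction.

5/3

1. [C1∋P]  r_C1² − 25/9 = 0  ⇒  r_C1 = 5/3 (r>0 drops 1)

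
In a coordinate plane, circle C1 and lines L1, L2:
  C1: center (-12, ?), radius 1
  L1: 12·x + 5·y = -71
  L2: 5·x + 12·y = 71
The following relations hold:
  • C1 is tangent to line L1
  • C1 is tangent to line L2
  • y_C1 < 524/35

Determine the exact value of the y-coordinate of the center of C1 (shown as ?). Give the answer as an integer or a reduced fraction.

1. [C1‖L1]  y_C1² − (146/5)y_C1 + 1032/5 = 0  ⇒  y_C1 = 12 or 86/5
2. [C1‖L2]  y_C1² − (131/6)y_C1 + 118 = 0  ⇒  y_C1 = 59/6 or 12

12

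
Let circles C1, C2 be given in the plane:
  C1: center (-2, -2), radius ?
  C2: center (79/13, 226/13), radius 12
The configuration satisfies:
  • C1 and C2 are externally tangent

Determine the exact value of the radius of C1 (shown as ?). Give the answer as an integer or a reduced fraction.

1. [ext C1·C2]  r_C1² + 24r_C1 − 297 = 0  ⇒  r_C1 = 9 (r>0 drops 1)

9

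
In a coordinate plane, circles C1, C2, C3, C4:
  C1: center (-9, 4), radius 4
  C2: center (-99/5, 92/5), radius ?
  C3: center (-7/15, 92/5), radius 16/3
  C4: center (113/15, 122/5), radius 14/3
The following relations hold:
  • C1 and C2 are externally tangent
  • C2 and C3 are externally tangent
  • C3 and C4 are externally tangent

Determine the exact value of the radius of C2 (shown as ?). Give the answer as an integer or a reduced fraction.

1. [ext C1·C2]  r_C2² + 8r_C2 − 308 = 0  ⇒  r_C2 = 14 (r>0 drops 1)
2. [ext C2·C3]  r_C2² + (32/3)r_C2 − 1036/3 = 0  ⇒  r_C2 = 14 (r>0 drops 1)

14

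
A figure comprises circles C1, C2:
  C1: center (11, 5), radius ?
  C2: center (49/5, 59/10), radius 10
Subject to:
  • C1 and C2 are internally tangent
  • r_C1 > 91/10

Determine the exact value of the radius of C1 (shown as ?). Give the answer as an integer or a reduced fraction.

1. [int C1,C2]  r_C1² − 20r_C1 + 391/4 = 0  ⇒  r_C1 = 17/2 or 23/2
2. given r_C1 > 91/10: keep 23/2

23/2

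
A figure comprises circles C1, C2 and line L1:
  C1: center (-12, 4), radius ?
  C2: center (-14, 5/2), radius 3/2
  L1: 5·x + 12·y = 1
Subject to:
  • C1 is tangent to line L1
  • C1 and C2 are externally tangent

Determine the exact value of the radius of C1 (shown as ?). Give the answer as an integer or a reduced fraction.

1

1. [C1‖L1]  r_C1² − 1 = 0  ⇒  r_C1 = 1 (r>0 drops 1)
2. [ext C1·C2]  r_C1² + 3r_C1 − 4 = 0  ⇒  r_C1 = 1 (r>0 drops 1)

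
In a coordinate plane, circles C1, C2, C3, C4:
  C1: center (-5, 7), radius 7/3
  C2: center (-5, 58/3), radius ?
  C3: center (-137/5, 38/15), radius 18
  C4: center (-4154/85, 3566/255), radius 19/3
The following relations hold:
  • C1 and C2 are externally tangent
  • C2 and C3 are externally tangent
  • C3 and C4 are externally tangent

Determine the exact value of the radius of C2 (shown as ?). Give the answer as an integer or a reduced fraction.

1. [ext C1·C2]  r_C2² + (14/3)r_C2 − 440/3 = 0  ⇒  r_C2 = 10 (r>0 drops 1)
2. [ext C2·C3]  r_C2² + 36r_C2 − 460 = 0  ⇒  r_C2 = 10 (r>0 drops 1)

10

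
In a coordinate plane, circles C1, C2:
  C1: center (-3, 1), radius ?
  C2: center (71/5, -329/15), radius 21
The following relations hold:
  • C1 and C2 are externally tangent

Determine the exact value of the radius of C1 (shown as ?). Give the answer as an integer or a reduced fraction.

1. [ext C1·C2]  r_C1² + 42r_C1 − 3427/9 = 0  ⇒  r_C1 = 23/3 (r>0 drops 1)

23/3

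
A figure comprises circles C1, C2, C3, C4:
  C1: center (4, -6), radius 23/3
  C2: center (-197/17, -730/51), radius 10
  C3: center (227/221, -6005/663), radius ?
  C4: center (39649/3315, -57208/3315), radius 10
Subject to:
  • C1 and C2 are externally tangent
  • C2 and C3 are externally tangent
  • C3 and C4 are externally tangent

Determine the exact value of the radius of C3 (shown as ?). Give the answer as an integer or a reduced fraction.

1. [ext C2·C3]  r_C3² + 20r_C3 − 781/9 = 0  ⇒  r_C3 = 11/3 (r>0 drops 1)
2. [ext C3·C4]  r_C3² + 20r_C3 − 781/9 = 0  ⇒  r_C3 = 11/3 (r>0 drops 1)

11/3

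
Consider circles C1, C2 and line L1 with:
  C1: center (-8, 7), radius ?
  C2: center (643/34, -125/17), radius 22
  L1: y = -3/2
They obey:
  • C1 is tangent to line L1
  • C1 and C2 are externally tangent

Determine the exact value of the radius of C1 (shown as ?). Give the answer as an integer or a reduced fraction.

17/2

1. [C1‖L1]  r_C1² − 289/4 = 0  ⇒  r_C1 = 17/2 (r>0 drops 1)
2. [ext C1·C2]  r_C1² + 44r_C1 − 1785/4 = 0  ⇒  r_C1 = 17/2 (r>0 drops 1)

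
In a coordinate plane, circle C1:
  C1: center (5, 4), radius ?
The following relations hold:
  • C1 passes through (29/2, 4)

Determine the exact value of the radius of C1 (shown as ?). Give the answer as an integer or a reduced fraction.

19/2

1. [C1∋P]  r_C1² − 361/4 = 0  ⇒  r_C1 = 19/2 (r>0 drops 1)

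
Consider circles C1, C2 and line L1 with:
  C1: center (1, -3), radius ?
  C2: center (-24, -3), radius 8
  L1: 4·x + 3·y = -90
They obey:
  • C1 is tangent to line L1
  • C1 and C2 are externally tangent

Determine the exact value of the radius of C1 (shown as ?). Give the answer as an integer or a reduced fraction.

17

1. [C1‖L1]  r_C1² − 289 = 0  ⇒  r_C1 = 17 (r>0 drops 1)
2. [ext C1·C2]  r_C1² + 16r_C1 − 561 = 0  ⇒  r_C1 = 17 (r>0 drops 1)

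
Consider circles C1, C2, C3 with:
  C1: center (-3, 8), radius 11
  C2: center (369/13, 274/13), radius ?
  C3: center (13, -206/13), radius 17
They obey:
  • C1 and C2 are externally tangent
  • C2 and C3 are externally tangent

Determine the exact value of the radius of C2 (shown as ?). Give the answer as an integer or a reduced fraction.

23

1. [ext C1·C2]  r_C2² + 22r_C2 − 1035 = 0  ⇒  r_C2 = 23 (r>0 drops 1)
2. [ext C2·C3]  r_C2² + 34r_C2 − 1311 = 0  ⇒  r_C2 = 23 (r>0 drops 1)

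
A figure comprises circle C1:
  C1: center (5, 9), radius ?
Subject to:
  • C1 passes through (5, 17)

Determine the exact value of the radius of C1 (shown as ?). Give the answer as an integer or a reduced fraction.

8

1. [C1∋P]  r_C1² − 64 = 0  ⇒  r_C1 = 8 (r>0 drops 1)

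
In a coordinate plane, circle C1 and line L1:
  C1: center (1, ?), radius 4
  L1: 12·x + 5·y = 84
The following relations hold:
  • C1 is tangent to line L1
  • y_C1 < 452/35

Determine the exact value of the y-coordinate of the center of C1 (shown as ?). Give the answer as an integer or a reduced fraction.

1. [C1‖L1]  y_C1² − (144/5)y_C1 + 496/5 = 0  ⇒  y_C1 = 4 or 124/5
2. given y_C1 < 452/35: keep 4

4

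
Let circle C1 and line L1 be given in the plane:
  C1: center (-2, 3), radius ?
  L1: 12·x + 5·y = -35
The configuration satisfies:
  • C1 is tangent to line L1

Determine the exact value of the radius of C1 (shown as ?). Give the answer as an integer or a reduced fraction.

2

1. [C1‖L1]  r_C1² − 4 = 0  ⇒  r_C1 = 2 (r>0 drops 1)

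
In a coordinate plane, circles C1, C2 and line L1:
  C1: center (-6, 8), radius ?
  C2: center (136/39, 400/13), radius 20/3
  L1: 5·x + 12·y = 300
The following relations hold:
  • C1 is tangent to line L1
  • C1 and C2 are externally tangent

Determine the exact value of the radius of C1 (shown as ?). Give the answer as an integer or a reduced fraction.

1. [C1‖L1]  r_C1² − 324 = 0  ⇒  r_C1 = 18 (r>0 drops 1)
2. [ext C1·C2]  r_C1² + (40/3)r_C1 − 564 = 0  ⇒  r_C1 = 18 (r>0 drops 1)

18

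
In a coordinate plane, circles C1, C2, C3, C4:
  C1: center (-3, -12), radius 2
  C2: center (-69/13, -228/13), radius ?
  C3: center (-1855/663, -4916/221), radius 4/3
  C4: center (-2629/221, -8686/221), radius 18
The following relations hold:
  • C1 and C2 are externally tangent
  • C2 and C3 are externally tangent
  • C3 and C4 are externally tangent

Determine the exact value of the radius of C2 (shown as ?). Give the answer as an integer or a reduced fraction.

1. [ext C1·C2]  r_C2² + 4r_C2 − 32 = 0  ⇒  r_C2 = 4 (r>0 drops 1)
2. [ext C2·C3]  r_C2² + (8/3)r_C2 − 80/3 = 0  ⇒  r_C2 = 4 (r>0 drops 1)

4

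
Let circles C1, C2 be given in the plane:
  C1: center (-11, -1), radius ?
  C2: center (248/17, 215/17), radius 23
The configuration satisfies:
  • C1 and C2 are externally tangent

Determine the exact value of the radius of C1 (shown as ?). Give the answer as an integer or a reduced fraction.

1. [ext C1·C2]  r_C1² + 46r_C1 − 312 = 0  ⇒  r_C1 = 6 (r>0 drops 1)

6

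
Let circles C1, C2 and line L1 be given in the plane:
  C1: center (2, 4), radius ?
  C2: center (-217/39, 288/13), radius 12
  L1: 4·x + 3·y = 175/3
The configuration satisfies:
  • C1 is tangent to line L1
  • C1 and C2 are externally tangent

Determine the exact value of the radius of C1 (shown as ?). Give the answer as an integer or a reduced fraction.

1. [C1‖L1]  r_C1² − 529/9 = 0  ⇒  r_C1 = 23/3 (r>0 drops 1)
2. [ext C1·C2]  r_C1² + 24r_C1 − 2185/9 = 0  ⇒  r_C1 = 23/3 (r>0 drops 1)

23/3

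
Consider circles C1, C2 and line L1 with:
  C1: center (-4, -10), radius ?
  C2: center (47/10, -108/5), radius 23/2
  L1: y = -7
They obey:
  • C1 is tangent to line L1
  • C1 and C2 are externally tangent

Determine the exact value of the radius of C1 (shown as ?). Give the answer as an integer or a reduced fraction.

3

1. [C1‖L1]  r_C1² − 9 = 0  ⇒  r_C1 = 3 (r>0 drops 1)
2. [ext C1·C2]  r_C1² + 23r_C1 − 78 = 0  ⇒  r_C1 = 3 (r>0 drops 1)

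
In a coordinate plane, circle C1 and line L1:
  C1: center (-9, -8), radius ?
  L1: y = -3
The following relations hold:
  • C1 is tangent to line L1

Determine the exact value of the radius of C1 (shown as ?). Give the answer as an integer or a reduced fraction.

1. [C1‖L1]  r_C1² − 25 = 0  ⇒  r_C1 = 5 (r>0 drops 1)

5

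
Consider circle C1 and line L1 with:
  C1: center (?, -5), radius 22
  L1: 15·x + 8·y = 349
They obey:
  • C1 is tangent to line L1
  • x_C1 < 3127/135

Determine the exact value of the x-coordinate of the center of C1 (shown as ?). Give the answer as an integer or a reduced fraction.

1. [C1‖L1]  x_C1² − (778/15)x_C1 + 763/15 = 0  ⇒  x_C1 = 1 or 763/15
2. given x_C1 < 3127/135: keep 1

1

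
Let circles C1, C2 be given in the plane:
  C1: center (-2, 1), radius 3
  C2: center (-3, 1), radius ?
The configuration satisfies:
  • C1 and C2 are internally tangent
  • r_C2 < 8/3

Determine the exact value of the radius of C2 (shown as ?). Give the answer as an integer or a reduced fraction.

2

1. [int C1,C2]  r_C2² − 6r_C2 + 8 = 0  ⇒  r_C2 = 2 or 4
2. given r_C2 < 8/3: keep 2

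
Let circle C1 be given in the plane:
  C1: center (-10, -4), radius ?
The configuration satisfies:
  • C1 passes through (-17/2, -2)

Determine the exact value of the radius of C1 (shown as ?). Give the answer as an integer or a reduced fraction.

5/2

1. [C1∋P]  r_C1² − 25/4 = 0  ⇒  r_C1 = 5/2 (r>0 drops 1)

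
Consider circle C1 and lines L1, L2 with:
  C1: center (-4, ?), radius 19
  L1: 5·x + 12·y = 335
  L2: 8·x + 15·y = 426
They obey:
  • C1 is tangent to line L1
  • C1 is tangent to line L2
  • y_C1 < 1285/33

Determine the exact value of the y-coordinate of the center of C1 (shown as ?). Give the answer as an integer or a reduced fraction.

1. [C1‖L1]  y_C1² − (355/6)y_C1 + 903/2 = 0  ⇒  y_C1 = 9 or 301/6
2. [C1‖L2]  y_C1² − (916/15)y_C1 + 2343/5 = 0  ⇒  y_C1 = 9 or 781/15

9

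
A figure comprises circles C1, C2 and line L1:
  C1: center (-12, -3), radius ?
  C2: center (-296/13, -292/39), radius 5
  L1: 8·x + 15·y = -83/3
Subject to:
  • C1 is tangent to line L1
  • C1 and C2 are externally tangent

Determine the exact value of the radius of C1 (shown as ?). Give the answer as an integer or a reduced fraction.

1. [C1‖L1]  r_C1² − 400/9 = 0  ⇒  r_C1 = 20/3 (r>0 drops 1)
2. [ext C1·C2]  r_C1² + 10r_C1 − 1000/9 = 0  ⇒  r_C1 = 20/3 (r>0 drops 1)

20/3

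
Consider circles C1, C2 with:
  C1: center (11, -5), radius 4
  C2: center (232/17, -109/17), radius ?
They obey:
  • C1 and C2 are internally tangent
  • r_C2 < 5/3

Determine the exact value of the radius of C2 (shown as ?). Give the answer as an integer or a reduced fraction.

1

1. [int C1,C2]  r_C2² − 8r_C2 + 7 = 0  ⇒  r_C2 = 1 or 7
2. given r_C2 < 5/3: keep 1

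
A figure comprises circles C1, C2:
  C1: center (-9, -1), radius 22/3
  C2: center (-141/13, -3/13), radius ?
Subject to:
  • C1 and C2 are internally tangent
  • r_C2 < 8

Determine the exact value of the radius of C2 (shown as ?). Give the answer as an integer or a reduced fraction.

16/3

1. [int C1,C2]  r_C2² − (44/3)r_C2 + 448/9 = 0  ⇒  r_C2 = 16/3 or 28/3
2. given r_C2 < 8: keep 16/3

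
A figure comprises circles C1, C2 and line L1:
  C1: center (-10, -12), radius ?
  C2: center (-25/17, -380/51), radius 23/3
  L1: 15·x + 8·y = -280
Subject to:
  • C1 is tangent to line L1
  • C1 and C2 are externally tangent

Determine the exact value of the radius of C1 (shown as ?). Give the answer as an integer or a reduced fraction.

1. [C1‖L1]  r_C1² − 4 = 0  ⇒  r_C1 = 2 (r>0 drops 1)
2. [ext C1·C2]  r_C1² + (46/3)r_C1 − 104/3 = 0  ⇒  r_C1 = 2 (r>0 drops 1)

2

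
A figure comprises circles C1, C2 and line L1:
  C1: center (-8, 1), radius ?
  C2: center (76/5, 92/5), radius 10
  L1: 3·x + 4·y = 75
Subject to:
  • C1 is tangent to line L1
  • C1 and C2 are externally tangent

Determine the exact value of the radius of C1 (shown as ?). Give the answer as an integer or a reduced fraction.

1. [C1‖L1]  r_C1² − 361 = 0  ⇒  r_C1 = 19 (r>0 drops 1)
2. [ext C1·C2]  r_C1² + 20r_C1 − 741 = 0  ⇒  r_C1 = 19 (r>0 drops 1)

19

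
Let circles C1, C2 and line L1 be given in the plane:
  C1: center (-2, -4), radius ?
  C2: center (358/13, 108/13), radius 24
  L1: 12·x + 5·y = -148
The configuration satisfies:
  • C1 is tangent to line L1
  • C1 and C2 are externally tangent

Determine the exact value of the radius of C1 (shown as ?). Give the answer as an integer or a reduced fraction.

8

1. [C1‖L1]  r_C1² − 64 = 0  ⇒  r_C1 = 8 (r>0 drops 1)
2. [ext C1·C2]  r_C1² + 48r_C1 − 448 = 0  ⇒  r_C1 = 8 (r>0 drops 1)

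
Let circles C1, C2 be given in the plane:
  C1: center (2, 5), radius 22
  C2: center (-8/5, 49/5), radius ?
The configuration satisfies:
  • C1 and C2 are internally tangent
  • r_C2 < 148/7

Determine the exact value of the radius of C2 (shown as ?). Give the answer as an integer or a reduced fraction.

16

1. [int C1,C2]  r_C2² − 44r_C2 + 448 = 0  ⇒  r_C2 = 16 or 28
2. given r_C2 < 148/7: keep 16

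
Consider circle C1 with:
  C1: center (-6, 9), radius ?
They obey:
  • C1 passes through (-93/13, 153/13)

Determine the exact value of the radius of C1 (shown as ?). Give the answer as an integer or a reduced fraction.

1. [C1∋P]  r_C1² − 9 = 0  ⇒  r_C1 = 3 (r>0 drops 1)

3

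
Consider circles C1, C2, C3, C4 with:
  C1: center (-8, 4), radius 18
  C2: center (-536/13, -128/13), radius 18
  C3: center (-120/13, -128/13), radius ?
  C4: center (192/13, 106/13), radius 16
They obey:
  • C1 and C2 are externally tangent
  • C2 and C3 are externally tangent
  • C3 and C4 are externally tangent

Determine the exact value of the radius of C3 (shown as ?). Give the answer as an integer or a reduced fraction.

14

1. [ext C2·C3]  r_C3² + 36r_C3 − 700 = 0  ⇒  r_C3 = 14 (r>0 drops 1)
2. [ext C3·C4]  r_C3² + 32r_C3 − 644 = 0  ⇒  r_C3 = 14 (r>0 drops 1)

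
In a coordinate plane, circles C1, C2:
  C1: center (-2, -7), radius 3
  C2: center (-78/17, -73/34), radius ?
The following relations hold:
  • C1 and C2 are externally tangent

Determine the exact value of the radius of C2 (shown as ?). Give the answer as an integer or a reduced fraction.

5/2

1. [ext C1·C2]  r_C2² + 6r_C2 − 85/4 = 0  ⇒  r_C2 = 5/2 (r>0 drops 1)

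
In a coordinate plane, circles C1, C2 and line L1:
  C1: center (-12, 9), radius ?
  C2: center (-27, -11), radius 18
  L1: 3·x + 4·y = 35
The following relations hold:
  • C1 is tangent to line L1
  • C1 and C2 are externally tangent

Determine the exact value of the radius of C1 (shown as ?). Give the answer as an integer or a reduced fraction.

1. [C1‖L1]  r_C1² − 49 = 0  ⇒  r_C1 = 7 (r>0 drops 1)
2. [ext C1·C2]  r_C1² + 36r_C1 − 301 = 0  ⇒  r_C1 = 7 (r>0 drops 1)

7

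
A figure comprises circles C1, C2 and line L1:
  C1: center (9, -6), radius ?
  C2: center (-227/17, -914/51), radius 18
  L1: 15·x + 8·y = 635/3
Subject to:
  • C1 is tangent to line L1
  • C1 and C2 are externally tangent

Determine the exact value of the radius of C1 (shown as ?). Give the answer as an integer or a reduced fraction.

22/3

1. [C1‖L1]  r_C1² − 484/9 = 0  ⇒  r_C1 = 22/3 (r>0 drops 1)
2. [ext C1·C2]  r_C1² + 36r_C1 − 2860/9 = 0  ⇒  r_C1 = 22/3 (r>0 drops 1)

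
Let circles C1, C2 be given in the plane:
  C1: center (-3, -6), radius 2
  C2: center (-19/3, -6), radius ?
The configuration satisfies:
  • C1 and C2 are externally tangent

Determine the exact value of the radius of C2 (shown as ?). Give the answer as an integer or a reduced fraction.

4/3

1. [ext C1·C2]  r_C2² + 4r_C2 − 64/9 = 0  ⇒  r_C2 = 4/3 (r>0 drops 1)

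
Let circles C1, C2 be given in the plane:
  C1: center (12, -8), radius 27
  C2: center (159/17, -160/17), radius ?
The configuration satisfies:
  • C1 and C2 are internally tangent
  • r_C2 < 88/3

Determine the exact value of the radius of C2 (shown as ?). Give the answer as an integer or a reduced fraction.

1. [int C1,C2]  r_C2² − 54r_C2 + 720 = 0  ⇒  r_C2 = 24 or 30
2. given r_C2 < 88/3: keep 24

24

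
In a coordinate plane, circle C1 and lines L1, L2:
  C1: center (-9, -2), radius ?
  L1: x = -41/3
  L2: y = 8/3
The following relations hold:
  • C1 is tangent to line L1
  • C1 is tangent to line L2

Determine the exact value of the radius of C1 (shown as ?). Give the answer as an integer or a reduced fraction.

1. [C1‖L1]  r_C1² − 196/9 = 0  ⇒  r_C1 = 14/3 (r>0 drops 1)
2. [C1‖L2]  r_C1² − 196/9 = 0  ⇒  r_C1 = 14/3 (r>0 drops 1)

14/3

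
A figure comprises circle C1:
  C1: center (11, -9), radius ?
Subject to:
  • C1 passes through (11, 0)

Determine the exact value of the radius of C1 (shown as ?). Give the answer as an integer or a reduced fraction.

9

1. [C1∋P]  r_C1² − 81 = 0  ⇒  r_C1 = 9 (r>0 drops 1)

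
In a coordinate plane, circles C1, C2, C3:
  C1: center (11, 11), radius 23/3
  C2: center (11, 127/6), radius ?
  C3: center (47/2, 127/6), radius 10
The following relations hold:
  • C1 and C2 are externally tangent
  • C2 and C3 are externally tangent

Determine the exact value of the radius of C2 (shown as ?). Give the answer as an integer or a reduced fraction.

5/2

1. [ext C1·C2]  r_C2² + (46/3)r_C2 − 535/12 = 0  ⇒  r_C2 = 5/2 (r>0 drops 1)
2. [ext C2·C3]  r_C2² + 20r_C2 − 225/4 = 0  ⇒  r_C2 = 5/2 (r>0 drops 1)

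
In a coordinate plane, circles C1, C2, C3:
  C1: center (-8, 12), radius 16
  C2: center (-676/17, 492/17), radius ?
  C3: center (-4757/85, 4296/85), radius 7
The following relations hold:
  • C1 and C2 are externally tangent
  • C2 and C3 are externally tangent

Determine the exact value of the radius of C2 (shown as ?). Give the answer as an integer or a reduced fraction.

20

1. [ext C1·C2]  r_C2² + 32r_C2 − 1040 = 0  ⇒  r_C2 = 20 (r>0 drops 1)
2. [ext C2·C3]  r_C2² + 14r_C2 − 680 = 0  ⇒  r_C2 = 20 (r>0 drops 1)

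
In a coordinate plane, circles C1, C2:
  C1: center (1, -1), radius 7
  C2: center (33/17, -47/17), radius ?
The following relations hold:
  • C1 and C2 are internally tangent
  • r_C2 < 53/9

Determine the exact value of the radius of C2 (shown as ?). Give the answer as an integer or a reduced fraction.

1. [int C1,C2]  r_C2² − 14r_C2 + 45 = 0  ⇒  r_C2 = 5 or 9
2. given r_C2 < 53/9: keep 5

5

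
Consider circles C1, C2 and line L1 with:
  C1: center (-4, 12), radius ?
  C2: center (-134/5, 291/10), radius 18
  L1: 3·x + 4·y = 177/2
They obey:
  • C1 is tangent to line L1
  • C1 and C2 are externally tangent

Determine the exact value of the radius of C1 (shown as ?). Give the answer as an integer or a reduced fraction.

1. [C1‖L1]  r_C1² − 441/4 = 0  ⇒  r_C1 = 21/2 (r>0 drops 1)
2. [ext C1·C2]  r_C1² + 36r_C1 − 1953/4 = 0  ⇒  r_C1 = 21/2 (r>0 drops 1)

21/2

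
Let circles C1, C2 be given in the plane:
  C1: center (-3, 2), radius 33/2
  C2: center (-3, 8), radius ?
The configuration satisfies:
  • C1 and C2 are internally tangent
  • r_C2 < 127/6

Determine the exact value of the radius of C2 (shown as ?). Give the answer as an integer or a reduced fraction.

21/2

1. [int C1,C2]  r_C2² − 33r_C2 + 945/4 = 0  ⇒  r_C2 = 21/2 or 45/2
2. given r_C2 < 127/6: keep 21/2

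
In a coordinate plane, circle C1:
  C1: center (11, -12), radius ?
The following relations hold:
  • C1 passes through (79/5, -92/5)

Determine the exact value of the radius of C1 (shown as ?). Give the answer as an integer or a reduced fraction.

1. [C1∋P]  r_C1² − 64 = 0  ⇒  r_C1 = 8 (r>0 drops 1)

8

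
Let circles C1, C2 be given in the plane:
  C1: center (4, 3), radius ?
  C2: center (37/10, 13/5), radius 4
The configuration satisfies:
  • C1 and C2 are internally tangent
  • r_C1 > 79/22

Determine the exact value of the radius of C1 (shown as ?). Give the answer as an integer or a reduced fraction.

1. [int C1,C2]  r_C1² − 8r_C1 + 63/4 = 0  ⇒  r_C1 = 7/2 or 9/2
2. given r_C1 > 79/22: keep 9/2

9/2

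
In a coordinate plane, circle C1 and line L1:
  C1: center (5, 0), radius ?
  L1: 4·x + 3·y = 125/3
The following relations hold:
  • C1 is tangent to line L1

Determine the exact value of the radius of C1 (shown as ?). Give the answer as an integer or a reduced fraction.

13/3

1. [C1‖L1]  r_C1² − 169/9 = 0  ⇒  r_C1 = 13/3 (r>0 drops 1)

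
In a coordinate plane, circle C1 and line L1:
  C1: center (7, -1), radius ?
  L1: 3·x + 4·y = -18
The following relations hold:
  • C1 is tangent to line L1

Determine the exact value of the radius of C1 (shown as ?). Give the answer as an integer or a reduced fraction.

1. [C1‖L1]  r_C1² − 49 = 0  ⇒  r_C1 = 7 (r>0 drops 1)

7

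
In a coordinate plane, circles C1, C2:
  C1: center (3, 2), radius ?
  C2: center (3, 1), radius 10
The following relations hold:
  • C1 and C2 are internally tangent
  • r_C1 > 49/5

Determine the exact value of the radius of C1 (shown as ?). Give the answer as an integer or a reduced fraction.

11

1. [int C1,C2]  r_C1² − 20r_C1 + 99 = 0  ⇒  r_C1 = 9 or 11
2. given r_C1 > 49/5: keep 11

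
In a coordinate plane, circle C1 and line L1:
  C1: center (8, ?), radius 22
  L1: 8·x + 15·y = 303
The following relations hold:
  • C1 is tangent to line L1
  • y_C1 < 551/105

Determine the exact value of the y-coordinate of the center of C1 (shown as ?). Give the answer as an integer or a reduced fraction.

-9

1. [C1‖L1]  y_C1² − (478/15)y_C1 − 1839/5 = 0  ⇒  y_C1 = -9 or 613/15
2. given y_C1 < 551/105: keep -9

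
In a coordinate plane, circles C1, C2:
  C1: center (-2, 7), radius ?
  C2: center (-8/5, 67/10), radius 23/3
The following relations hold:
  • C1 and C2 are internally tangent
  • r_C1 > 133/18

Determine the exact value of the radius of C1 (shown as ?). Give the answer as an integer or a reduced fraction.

49/6

1. [int C1,C2]  r_C1² − (46/3)r_C1 + 2107/36 = 0  ⇒  r_C1 = 43/6 or 49/6
2. given r_C1 > 133/18: keep 49/6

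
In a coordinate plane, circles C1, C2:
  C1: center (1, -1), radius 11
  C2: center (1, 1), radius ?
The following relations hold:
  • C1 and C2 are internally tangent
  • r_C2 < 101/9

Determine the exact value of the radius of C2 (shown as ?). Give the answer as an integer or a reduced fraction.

9

1. [int C1,C2]  r_C2² − 22r_C2 + 117 = 0  ⇒  r_C2 = 9 or 13
2. given r_C2 < 101/9: keep 9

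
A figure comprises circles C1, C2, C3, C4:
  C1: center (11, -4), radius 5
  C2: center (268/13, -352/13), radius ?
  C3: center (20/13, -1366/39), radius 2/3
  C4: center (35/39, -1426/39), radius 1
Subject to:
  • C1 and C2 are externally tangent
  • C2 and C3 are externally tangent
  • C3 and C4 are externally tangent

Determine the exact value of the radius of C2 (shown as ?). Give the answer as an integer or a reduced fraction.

1. [ext C1·C2]  r_C2² + 10r_C2 − 600 = 0  ⇒  r_C2 = 20 (r>0 drops 1)
2. [ext C2·C3]  r_C2² + (4/3)r_C2 − 1280/3 = 0  ⇒  r_C2 = 20 (r>0 drops 1)

20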